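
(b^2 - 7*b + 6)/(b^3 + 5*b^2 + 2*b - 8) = (b - 6)/(b^2 + 6*b + 8)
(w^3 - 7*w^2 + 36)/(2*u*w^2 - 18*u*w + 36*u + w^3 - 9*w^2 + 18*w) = (w + 2)/(2*u + w)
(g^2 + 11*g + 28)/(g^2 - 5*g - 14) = (g^2 + 11*g + 28)/(g^2 - 5*g - 14)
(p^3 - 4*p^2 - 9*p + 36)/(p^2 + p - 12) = (p^2 - p - 12)/(p + 4)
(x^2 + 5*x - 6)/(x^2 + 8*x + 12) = (x - 1)/(x + 2)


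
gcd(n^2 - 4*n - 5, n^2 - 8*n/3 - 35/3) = n - 5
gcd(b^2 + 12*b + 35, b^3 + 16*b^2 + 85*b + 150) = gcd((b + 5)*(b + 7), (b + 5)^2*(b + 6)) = b + 5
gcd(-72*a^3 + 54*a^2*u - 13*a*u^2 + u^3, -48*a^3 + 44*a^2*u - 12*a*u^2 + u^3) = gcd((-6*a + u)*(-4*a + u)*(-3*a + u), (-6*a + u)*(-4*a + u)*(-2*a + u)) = 24*a^2 - 10*a*u + u^2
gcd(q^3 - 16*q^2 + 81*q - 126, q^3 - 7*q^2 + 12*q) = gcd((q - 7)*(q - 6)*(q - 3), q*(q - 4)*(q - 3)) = q - 3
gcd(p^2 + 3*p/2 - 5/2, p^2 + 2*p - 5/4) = p + 5/2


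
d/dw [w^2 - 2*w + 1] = 2*w - 2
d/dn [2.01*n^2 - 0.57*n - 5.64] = 4.02*n - 0.57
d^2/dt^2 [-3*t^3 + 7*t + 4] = -18*t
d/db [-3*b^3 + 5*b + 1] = 5 - 9*b^2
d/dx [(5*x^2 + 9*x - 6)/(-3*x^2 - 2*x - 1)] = (17*x^2 - 46*x - 21)/(9*x^4 + 12*x^3 + 10*x^2 + 4*x + 1)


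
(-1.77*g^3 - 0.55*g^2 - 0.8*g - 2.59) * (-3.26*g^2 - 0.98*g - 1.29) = 5.7702*g^5 + 3.5276*g^4 + 5.4303*g^3 + 9.9369*g^2 + 3.5702*g + 3.3411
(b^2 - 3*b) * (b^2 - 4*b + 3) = b^4 - 7*b^3 + 15*b^2 - 9*b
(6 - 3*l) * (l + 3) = -3*l^2 - 3*l + 18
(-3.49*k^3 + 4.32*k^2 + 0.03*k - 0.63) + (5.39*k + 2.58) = -3.49*k^3 + 4.32*k^2 + 5.42*k + 1.95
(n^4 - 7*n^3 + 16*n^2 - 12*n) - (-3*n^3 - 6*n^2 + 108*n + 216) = n^4 - 4*n^3 + 22*n^2 - 120*n - 216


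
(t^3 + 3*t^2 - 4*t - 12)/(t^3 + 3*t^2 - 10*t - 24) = (t^2 + t - 6)/(t^2 + t - 12)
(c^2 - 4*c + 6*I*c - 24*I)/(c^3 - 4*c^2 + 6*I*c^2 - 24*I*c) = 1/c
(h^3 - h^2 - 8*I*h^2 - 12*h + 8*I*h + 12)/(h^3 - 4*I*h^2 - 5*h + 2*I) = (h^2 - h*(1 + 6*I) + 6*I)/(h^2 - 2*I*h - 1)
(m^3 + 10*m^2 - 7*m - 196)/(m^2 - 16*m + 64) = (m^3 + 10*m^2 - 7*m - 196)/(m^2 - 16*m + 64)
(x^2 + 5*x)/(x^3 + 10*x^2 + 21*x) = (x + 5)/(x^2 + 10*x + 21)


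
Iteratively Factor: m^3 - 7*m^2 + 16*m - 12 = (m - 3)*(m^2 - 4*m + 4) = (m - 3)*(m - 2)*(m - 2)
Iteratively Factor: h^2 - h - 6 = (h - 3)*(h + 2)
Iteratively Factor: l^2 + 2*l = (l)*(l + 2)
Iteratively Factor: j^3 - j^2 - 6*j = (j - 3)*(j^2 + 2*j) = j*(j - 3)*(j + 2)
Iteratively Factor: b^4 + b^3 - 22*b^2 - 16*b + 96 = (b - 2)*(b^3 + 3*b^2 - 16*b - 48) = (b - 2)*(b + 4)*(b^2 - b - 12) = (b - 4)*(b - 2)*(b + 4)*(b + 3)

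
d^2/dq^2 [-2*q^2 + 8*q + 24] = -4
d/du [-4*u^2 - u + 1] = -8*u - 1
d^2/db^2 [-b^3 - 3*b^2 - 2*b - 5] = -6*b - 6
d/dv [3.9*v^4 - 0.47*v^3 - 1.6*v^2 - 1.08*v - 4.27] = 15.6*v^3 - 1.41*v^2 - 3.2*v - 1.08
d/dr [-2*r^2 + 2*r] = 2 - 4*r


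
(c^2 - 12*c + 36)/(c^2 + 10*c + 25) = (c^2 - 12*c + 36)/(c^2 + 10*c + 25)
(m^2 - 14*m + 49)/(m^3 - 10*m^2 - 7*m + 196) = 1/(m + 4)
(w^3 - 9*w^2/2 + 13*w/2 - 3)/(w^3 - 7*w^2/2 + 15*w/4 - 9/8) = 4*(w^2 - 3*w + 2)/(4*w^2 - 8*w + 3)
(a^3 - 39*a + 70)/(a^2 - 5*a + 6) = (a^2 + 2*a - 35)/(a - 3)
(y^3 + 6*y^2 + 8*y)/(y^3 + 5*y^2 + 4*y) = (y + 2)/(y + 1)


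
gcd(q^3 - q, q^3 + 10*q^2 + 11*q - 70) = 1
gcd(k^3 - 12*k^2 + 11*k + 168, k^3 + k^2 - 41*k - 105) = k^2 - 4*k - 21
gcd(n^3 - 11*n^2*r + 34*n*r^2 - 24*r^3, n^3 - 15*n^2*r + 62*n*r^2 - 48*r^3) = n^2 - 7*n*r + 6*r^2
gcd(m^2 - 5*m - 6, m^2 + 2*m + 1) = m + 1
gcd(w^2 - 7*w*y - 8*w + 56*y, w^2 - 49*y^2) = -w + 7*y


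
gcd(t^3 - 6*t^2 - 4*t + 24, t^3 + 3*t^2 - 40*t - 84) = t^2 - 4*t - 12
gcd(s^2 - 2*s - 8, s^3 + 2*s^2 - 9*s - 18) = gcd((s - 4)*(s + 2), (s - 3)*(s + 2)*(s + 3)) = s + 2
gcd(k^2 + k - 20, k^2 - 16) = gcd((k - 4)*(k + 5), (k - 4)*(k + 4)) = k - 4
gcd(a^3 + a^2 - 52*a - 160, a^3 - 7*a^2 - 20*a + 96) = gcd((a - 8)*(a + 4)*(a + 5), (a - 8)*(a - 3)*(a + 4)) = a^2 - 4*a - 32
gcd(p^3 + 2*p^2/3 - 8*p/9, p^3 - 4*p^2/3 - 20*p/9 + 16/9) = p^2 + 2*p/3 - 8/9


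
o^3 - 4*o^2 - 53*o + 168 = (o - 8)*(o - 3)*(o + 7)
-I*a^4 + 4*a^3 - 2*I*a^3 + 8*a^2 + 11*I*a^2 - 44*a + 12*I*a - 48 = (a - 3)*(a + 4)*(a + 4*I)*(-I*a - I)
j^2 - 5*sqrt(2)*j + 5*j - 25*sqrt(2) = (j + 5)*(j - 5*sqrt(2))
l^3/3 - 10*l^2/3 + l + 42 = (l/3 + 1)*(l - 7)*(l - 6)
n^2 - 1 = (n - 1)*(n + 1)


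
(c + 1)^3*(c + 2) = c^4 + 5*c^3 + 9*c^2 + 7*c + 2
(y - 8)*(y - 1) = y^2 - 9*y + 8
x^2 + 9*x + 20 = (x + 4)*(x + 5)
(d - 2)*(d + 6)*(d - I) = d^3 + 4*d^2 - I*d^2 - 12*d - 4*I*d + 12*I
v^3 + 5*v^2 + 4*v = v*(v + 1)*(v + 4)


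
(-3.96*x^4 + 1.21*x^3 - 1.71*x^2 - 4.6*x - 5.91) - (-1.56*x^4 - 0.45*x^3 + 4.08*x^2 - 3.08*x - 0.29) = -2.4*x^4 + 1.66*x^3 - 5.79*x^2 - 1.52*x - 5.62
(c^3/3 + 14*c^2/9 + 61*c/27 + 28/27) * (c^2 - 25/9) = c^5/3 + 14*c^4/9 + 4*c^3/3 - 266*c^2/81 - 1525*c/243 - 700/243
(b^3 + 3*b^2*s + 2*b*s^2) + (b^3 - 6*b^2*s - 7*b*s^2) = 2*b^3 - 3*b^2*s - 5*b*s^2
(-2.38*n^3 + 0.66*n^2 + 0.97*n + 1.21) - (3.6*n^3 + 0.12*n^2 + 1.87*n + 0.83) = -5.98*n^3 + 0.54*n^2 - 0.9*n + 0.38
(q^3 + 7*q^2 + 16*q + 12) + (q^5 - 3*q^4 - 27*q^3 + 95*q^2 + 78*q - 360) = q^5 - 3*q^4 - 26*q^3 + 102*q^2 + 94*q - 348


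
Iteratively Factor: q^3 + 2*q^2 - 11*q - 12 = (q + 1)*(q^2 + q - 12) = (q - 3)*(q + 1)*(q + 4)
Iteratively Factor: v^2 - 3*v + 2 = (v - 2)*(v - 1)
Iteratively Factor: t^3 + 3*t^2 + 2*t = (t)*(t^2 + 3*t + 2) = t*(t + 2)*(t + 1)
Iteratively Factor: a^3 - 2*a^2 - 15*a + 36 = (a - 3)*(a^2 + a - 12) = (a - 3)^2*(a + 4)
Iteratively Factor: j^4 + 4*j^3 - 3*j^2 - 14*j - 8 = (j + 4)*(j^3 - 3*j - 2) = (j + 1)*(j + 4)*(j^2 - j - 2) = (j + 1)^2*(j + 4)*(j - 2)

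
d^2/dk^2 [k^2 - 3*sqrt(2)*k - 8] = 2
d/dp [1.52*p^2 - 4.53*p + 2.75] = 3.04*p - 4.53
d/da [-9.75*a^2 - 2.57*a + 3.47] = -19.5*a - 2.57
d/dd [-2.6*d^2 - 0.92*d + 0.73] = -5.2*d - 0.92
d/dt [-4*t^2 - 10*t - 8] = -8*t - 10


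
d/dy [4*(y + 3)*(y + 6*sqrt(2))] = 8*y + 12 + 24*sqrt(2)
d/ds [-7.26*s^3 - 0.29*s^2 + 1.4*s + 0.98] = -21.78*s^2 - 0.58*s + 1.4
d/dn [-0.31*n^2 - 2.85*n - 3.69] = -0.62*n - 2.85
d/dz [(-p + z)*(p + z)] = 2*z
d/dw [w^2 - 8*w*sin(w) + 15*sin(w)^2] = -8*w*cos(w) + 2*w - 8*sin(w) + 15*sin(2*w)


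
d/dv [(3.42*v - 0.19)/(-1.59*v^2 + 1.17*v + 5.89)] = (5.4378*v^2 - 0.6042*v + 20.3661)/(2.5281*v^4 - 3.7206*v^3 - 17.3613*v^2 + 13.7826*v + 34.6921)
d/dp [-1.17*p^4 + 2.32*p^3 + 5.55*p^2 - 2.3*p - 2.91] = -4.68*p^3 + 6.96*p^2 + 11.1*p - 2.3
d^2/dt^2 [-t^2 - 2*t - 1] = -2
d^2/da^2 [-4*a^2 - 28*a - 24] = -8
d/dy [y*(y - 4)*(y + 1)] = 3*y^2 - 6*y - 4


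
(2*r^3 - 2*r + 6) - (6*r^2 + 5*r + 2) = 2*r^3 - 6*r^2 - 7*r + 4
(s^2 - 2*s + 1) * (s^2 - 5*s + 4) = s^4 - 7*s^3 + 15*s^2 - 13*s + 4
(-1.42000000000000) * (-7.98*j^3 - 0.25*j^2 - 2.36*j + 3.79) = 11.3316*j^3 + 0.355*j^2 + 3.3512*j - 5.3818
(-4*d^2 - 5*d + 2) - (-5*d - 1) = 3 - 4*d^2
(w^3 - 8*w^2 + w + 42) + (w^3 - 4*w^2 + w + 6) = 2*w^3 - 12*w^2 + 2*w + 48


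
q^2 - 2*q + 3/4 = (q - 3/2)*(q - 1/2)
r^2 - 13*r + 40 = (r - 8)*(r - 5)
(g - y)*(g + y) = g^2 - y^2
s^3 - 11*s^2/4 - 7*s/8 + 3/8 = (s - 3)*(s - 1/4)*(s + 1/2)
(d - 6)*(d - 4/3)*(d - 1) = d^3 - 25*d^2/3 + 46*d/3 - 8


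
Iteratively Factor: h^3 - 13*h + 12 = (h - 3)*(h^2 + 3*h - 4) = (h - 3)*(h + 4)*(h - 1)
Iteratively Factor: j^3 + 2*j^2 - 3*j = (j)*(j^2 + 2*j - 3) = j*(j - 1)*(j + 3)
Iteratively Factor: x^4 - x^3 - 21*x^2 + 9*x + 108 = (x - 3)*(x^3 + 2*x^2 - 15*x - 36) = (x - 3)*(x + 3)*(x^2 - x - 12) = (x - 3)*(x + 3)^2*(x - 4)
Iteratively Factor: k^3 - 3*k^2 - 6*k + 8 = (k - 4)*(k^2 + k - 2) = (k - 4)*(k - 1)*(k + 2)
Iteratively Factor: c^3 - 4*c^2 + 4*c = (c)*(c^2 - 4*c + 4) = c*(c - 2)*(c - 2)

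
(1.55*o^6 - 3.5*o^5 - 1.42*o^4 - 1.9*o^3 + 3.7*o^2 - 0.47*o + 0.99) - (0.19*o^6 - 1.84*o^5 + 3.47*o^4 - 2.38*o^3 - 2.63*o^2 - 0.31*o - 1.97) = 1.36*o^6 - 1.66*o^5 - 4.89*o^4 + 0.48*o^3 + 6.33*o^2 - 0.16*o + 2.96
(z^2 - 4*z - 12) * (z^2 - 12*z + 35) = z^4 - 16*z^3 + 71*z^2 + 4*z - 420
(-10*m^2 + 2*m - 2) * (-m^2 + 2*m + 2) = 10*m^4 - 22*m^3 - 14*m^2 - 4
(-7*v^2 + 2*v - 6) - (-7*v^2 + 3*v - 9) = 3 - v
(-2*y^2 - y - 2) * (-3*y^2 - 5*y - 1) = 6*y^4 + 13*y^3 + 13*y^2 + 11*y + 2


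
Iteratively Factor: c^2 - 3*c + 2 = (c - 1)*(c - 2)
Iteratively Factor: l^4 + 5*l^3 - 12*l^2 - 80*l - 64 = (l + 4)*(l^3 + l^2 - 16*l - 16) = (l - 4)*(l + 4)*(l^2 + 5*l + 4) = (l - 4)*(l + 4)^2*(l + 1)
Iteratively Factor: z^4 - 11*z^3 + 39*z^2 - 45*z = (z - 3)*(z^3 - 8*z^2 + 15*z) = (z - 3)^2*(z^2 - 5*z) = (z - 5)*(z - 3)^2*(z)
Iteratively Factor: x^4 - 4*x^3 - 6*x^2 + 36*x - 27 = (x - 1)*(x^3 - 3*x^2 - 9*x + 27) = (x - 3)*(x - 1)*(x^2 - 9) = (x - 3)^2*(x - 1)*(x + 3)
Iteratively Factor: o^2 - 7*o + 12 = (o - 4)*(o - 3)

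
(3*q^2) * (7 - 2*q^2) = -6*q^4 + 21*q^2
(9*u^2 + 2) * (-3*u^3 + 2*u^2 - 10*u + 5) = -27*u^5 + 18*u^4 - 96*u^3 + 49*u^2 - 20*u + 10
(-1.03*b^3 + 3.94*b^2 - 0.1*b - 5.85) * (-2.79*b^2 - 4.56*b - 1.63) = 2.8737*b^5 - 6.2958*b^4 - 16.0085*b^3 + 10.3553*b^2 + 26.839*b + 9.5355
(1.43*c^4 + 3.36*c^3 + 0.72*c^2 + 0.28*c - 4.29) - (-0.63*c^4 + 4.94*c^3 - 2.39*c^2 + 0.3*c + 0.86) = 2.06*c^4 - 1.58*c^3 + 3.11*c^2 - 0.02*c - 5.15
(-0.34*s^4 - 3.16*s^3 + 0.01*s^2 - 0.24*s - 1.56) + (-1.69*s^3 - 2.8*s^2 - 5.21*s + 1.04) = -0.34*s^4 - 4.85*s^3 - 2.79*s^2 - 5.45*s - 0.52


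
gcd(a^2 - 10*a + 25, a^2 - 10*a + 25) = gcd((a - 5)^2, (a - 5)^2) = a^2 - 10*a + 25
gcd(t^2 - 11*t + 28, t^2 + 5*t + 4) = 1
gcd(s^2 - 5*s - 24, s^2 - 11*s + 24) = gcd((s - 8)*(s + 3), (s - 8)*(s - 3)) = s - 8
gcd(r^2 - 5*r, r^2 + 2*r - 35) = r - 5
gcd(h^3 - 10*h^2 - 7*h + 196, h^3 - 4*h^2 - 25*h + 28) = h^2 - 3*h - 28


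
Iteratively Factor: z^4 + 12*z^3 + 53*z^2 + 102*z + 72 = (z + 3)*(z^3 + 9*z^2 + 26*z + 24) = (z + 3)^2*(z^2 + 6*z + 8) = (z + 3)^2*(z + 4)*(z + 2)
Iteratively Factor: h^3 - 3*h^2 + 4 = (h - 2)*(h^2 - h - 2) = (h - 2)^2*(h + 1)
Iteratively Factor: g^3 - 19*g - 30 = (g + 3)*(g^2 - 3*g - 10) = (g - 5)*(g + 3)*(g + 2)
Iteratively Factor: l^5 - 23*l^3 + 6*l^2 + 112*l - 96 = (l - 1)*(l^4 + l^3 - 22*l^2 - 16*l + 96) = (l - 1)*(l + 3)*(l^3 - 2*l^2 - 16*l + 32) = (l - 4)*(l - 1)*(l + 3)*(l^2 + 2*l - 8) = (l - 4)*(l - 1)*(l + 3)*(l + 4)*(l - 2)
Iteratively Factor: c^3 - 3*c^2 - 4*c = (c + 1)*(c^2 - 4*c) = (c - 4)*(c + 1)*(c)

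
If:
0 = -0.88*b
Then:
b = 0.00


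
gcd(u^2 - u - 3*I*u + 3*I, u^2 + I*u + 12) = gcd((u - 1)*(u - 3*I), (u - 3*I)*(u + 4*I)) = u - 3*I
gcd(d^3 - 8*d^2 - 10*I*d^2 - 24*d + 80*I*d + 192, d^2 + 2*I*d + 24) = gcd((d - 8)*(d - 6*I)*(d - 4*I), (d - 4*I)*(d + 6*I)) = d - 4*I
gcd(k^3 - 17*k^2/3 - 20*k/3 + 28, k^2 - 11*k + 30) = k - 6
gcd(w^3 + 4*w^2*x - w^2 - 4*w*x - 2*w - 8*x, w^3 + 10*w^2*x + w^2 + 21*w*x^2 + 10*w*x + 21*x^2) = w + 1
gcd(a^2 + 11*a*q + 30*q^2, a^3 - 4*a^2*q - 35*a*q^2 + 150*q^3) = a + 6*q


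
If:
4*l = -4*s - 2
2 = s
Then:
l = -5/2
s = 2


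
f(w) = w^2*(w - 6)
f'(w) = w^2 + 2*w*(w - 6) = 3*w*(w - 4)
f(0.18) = -0.19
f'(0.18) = -2.06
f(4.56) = -29.94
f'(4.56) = 7.66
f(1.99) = -15.88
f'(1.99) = -12.00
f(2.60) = -22.98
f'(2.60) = -10.92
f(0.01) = -0.00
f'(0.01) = -0.12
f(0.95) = -4.56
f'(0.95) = -8.69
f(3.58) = -31.02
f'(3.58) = -4.51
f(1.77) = -13.25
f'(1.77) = -11.84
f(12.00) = 864.00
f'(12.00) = 288.00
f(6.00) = 0.00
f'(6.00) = 36.00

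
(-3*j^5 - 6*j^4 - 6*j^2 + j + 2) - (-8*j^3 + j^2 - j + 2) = -3*j^5 - 6*j^4 + 8*j^3 - 7*j^2 + 2*j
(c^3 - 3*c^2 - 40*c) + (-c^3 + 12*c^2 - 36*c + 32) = 9*c^2 - 76*c + 32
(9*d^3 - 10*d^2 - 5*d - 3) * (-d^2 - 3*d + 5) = -9*d^5 - 17*d^4 + 80*d^3 - 32*d^2 - 16*d - 15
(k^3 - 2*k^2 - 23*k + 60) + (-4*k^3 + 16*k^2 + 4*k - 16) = -3*k^3 + 14*k^2 - 19*k + 44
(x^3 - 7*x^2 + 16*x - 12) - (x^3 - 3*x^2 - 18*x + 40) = -4*x^2 + 34*x - 52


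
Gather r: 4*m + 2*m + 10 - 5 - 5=6*m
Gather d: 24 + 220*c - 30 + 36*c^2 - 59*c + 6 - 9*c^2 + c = 27*c^2 + 162*c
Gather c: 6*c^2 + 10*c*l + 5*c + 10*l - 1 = 6*c^2 + c*(10*l + 5) + 10*l - 1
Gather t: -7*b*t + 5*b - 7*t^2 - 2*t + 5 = 5*b - 7*t^2 + t*(-7*b - 2) + 5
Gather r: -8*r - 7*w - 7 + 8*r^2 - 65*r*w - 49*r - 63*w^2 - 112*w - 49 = 8*r^2 + r*(-65*w - 57) - 63*w^2 - 119*w - 56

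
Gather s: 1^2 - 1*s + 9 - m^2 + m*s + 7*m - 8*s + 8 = -m^2 + 7*m + s*(m - 9) + 18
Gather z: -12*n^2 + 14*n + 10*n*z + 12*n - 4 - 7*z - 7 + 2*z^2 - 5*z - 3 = -12*n^2 + 26*n + 2*z^2 + z*(10*n - 12) - 14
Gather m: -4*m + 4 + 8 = 12 - 4*m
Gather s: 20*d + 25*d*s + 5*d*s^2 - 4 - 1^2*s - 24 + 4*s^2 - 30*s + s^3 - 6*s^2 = 20*d + s^3 + s^2*(5*d - 2) + s*(25*d - 31) - 28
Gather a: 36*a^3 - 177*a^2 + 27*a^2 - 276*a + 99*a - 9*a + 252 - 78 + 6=36*a^3 - 150*a^2 - 186*a + 180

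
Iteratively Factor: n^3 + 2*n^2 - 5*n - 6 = (n - 2)*(n^2 + 4*n + 3) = (n - 2)*(n + 3)*(n + 1)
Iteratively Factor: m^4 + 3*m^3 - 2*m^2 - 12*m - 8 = (m - 2)*(m^3 + 5*m^2 + 8*m + 4) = (m - 2)*(m + 1)*(m^2 + 4*m + 4) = (m - 2)*(m + 1)*(m + 2)*(m + 2)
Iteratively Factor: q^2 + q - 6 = (q + 3)*(q - 2)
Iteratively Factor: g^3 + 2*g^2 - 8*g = (g - 2)*(g^2 + 4*g) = (g - 2)*(g + 4)*(g)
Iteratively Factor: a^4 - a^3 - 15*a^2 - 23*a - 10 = (a + 1)*(a^3 - 2*a^2 - 13*a - 10) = (a - 5)*(a + 1)*(a^2 + 3*a + 2) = (a - 5)*(a + 1)*(a + 2)*(a + 1)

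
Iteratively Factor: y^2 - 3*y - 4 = (y + 1)*(y - 4)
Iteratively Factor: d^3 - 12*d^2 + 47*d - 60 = (d - 5)*(d^2 - 7*d + 12) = (d - 5)*(d - 4)*(d - 3)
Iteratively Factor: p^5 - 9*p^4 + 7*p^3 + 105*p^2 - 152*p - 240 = (p - 4)*(p^4 - 5*p^3 - 13*p^2 + 53*p + 60) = (p - 4)*(p + 3)*(p^3 - 8*p^2 + 11*p + 20) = (p - 4)*(p + 1)*(p + 3)*(p^2 - 9*p + 20) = (p - 4)^2*(p + 1)*(p + 3)*(p - 5)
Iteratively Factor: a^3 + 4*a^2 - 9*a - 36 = (a + 3)*(a^2 + a - 12) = (a - 3)*(a + 3)*(a + 4)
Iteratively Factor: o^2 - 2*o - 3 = (o + 1)*(o - 3)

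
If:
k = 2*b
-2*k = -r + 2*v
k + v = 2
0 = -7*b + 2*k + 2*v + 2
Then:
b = 6/7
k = 12/7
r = 4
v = 2/7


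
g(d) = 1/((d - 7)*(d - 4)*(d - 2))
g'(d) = -1/((d - 7)*(d - 4)*(d - 2)^2) - 1/((d - 7)*(d - 4)^2*(d - 2)) - 1/((d - 7)^2*(d - 4)*(d - 2)) = (-(d - 7)*(d - 4) - (d - 7)*(d - 2) - (d - 4)*(d - 2))/((d - 7)^2*(d - 4)^2*(d - 2)^2)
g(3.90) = 1.70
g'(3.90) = 16.63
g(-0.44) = -0.01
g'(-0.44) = -0.01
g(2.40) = 0.34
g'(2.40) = -0.56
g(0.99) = -0.05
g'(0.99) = -0.08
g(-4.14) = -0.00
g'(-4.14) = -0.00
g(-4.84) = -0.00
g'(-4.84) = -0.00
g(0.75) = -0.04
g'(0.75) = -0.05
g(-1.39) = -0.01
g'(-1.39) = -0.00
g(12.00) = 0.00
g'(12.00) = 0.00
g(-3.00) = 0.00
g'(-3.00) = 0.00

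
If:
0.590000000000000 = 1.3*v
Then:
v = 0.45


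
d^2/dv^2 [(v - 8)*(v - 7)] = 2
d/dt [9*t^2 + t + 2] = 18*t + 1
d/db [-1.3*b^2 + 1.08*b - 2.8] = 1.08 - 2.6*b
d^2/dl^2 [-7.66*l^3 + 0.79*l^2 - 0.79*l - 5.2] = 1.58 - 45.96*l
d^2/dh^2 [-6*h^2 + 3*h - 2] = -12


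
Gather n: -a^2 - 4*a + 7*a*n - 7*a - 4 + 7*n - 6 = -a^2 - 11*a + n*(7*a + 7) - 10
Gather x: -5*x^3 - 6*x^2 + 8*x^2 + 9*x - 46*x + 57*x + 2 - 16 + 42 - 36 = -5*x^3 + 2*x^2 + 20*x - 8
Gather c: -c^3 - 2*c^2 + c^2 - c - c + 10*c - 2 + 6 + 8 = -c^3 - c^2 + 8*c + 12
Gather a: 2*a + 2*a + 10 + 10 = 4*a + 20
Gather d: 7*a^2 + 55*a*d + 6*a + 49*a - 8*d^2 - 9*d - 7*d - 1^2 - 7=7*a^2 + 55*a - 8*d^2 + d*(55*a - 16) - 8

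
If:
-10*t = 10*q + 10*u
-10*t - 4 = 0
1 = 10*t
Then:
No Solution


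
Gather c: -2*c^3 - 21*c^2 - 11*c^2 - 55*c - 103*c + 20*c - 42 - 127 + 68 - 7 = -2*c^3 - 32*c^2 - 138*c - 108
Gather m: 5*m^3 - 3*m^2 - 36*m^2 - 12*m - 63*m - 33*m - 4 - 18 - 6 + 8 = 5*m^3 - 39*m^2 - 108*m - 20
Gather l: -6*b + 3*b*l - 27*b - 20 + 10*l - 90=-33*b + l*(3*b + 10) - 110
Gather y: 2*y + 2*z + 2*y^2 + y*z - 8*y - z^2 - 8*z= 2*y^2 + y*(z - 6) - z^2 - 6*z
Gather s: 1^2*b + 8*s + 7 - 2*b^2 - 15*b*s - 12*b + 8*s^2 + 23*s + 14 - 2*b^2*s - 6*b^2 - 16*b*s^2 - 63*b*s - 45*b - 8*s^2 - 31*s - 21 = -8*b^2 - 16*b*s^2 - 56*b + s*(-2*b^2 - 78*b)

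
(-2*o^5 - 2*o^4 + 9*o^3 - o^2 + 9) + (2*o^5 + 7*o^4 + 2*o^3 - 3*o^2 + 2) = 5*o^4 + 11*o^3 - 4*o^2 + 11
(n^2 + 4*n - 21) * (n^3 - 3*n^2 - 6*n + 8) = n^5 + n^4 - 39*n^3 + 47*n^2 + 158*n - 168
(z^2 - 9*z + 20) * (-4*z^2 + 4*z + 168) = -4*z^4 + 40*z^3 + 52*z^2 - 1432*z + 3360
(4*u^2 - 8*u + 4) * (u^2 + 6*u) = 4*u^4 + 16*u^3 - 44*u^2 + 24*u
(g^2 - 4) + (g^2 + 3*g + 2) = 2*g^2 + 3*g - 2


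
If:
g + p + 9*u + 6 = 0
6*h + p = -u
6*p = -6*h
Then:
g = -46*u/5 - 6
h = -u/5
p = u/5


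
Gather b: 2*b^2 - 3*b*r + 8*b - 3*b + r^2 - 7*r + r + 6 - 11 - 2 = 2*b^2 + b*(5 - 3*r) + r^2 - 6*r - 7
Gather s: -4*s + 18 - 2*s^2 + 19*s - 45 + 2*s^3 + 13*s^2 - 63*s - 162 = 2*s^3 + 11*s^2 - 48*s - 189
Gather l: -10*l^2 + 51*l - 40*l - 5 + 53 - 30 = -10*l^2 + 11*l + 18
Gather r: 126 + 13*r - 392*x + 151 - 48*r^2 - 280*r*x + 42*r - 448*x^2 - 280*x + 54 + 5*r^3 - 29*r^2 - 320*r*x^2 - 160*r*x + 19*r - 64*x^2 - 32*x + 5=5*r^3 - 77*r^2 + r*(-320*x^2 - 440*x + 74) - 512*x^2 - 704*x + 336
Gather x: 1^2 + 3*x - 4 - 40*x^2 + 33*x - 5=-40*x^2 + 36*x - 8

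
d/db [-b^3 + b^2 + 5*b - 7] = -3*b^2 + 2*b + 5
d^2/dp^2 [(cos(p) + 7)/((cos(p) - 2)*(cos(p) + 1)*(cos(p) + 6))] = 2*(-506*(1 - cos(p)^2)^2 + 57*sin(p)^6 - 2*cos(p)^7 + 18*cos(p)^6 - 218*cos(p)^5 + 175*cos(p)^3 - 1428*cos(p)^2 - 144*cos(p) + 1221)/((cos(p) - 2)^3*(cos(p) + 1)^3*(cos(p) + 6)^3)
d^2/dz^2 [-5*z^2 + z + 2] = -10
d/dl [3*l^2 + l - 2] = 6*l + 1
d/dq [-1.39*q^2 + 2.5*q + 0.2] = 2.5 - 2.78*q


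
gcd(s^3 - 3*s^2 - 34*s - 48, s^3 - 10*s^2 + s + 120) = s^2 - 5*s - 24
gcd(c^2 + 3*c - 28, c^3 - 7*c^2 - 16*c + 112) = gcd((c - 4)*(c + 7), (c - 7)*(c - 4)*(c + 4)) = c - 4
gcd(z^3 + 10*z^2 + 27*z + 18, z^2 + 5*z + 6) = z + 3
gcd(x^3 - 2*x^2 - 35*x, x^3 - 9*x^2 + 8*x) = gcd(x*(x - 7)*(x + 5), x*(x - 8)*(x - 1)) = x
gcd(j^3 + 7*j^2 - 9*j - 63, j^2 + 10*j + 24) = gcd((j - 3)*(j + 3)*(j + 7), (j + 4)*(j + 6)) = 1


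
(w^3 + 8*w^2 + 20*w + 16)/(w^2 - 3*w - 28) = (w^2 + 4*w + 4)/(w - 7)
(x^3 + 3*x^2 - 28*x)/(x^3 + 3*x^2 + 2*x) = (x^2 + 3*x - 28)/(x^2 + 3*x + 2)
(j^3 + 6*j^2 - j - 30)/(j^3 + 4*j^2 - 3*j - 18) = (j + 5)/(j + 3)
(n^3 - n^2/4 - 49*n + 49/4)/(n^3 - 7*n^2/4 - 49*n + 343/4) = (4*n - 1)/(4*n - 7)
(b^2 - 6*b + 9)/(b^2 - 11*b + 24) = (b - 3)/(b - 8)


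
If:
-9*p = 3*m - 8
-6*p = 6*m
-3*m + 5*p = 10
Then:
No Solution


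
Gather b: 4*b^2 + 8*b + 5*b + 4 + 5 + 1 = 4*b^2 + 13*b + 10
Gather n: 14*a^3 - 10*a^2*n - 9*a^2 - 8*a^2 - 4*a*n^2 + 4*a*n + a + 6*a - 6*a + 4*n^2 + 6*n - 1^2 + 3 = 14*a^3 - 17*a^2 + a + n^2*(4 - 4*a) + n*(-10*a^2 + 4*a + 6) + 2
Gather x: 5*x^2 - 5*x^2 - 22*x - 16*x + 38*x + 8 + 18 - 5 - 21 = 0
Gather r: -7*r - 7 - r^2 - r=-r^2 - 8*r - 7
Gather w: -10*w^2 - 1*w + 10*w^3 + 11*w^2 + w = 10*w^3 + w^2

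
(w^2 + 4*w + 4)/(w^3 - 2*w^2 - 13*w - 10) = (w + 2)/(w^2 - 4*w - 5)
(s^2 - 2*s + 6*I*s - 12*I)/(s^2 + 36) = (s - 2)/(s - 6*I)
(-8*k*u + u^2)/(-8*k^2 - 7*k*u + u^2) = u/(k + u)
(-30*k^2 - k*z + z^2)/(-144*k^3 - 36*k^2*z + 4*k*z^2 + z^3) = (5*k + z)/(24*k^2 + 10*k*z + z^2)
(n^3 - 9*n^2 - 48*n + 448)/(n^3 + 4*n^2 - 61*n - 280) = (n - 8)/(n + 5)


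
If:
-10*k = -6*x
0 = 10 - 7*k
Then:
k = 10/7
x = 50/21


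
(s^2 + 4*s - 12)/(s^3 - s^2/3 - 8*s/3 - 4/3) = 3*(s + 6)/(3*s^2 + 5*s + 2)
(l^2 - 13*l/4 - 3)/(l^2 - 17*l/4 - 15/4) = (l - 4)/(l - 5)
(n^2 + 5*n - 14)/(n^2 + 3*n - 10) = (n + 7)/(n + 5)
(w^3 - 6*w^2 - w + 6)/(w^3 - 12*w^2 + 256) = (w^3 - 6*w^2 - w + 6)/(w^3 - 12*w^2 + 256)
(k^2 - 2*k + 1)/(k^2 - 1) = (k - 1)/(k + 1)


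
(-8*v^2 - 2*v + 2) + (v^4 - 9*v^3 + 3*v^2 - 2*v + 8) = v^4 - 9*v^3 - 5*v^2 - 4*v + 10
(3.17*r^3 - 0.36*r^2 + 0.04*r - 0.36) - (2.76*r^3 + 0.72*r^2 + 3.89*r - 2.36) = 0.41*r^3 - 1.08*r^2 - 3.85*r + 2.0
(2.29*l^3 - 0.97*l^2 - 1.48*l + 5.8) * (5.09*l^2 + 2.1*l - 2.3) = 11.6561*l^5 - 0.128299999999999*l^4 - 14.8372*l^3 + 28.645*l^2 + 15.584*l - 13.34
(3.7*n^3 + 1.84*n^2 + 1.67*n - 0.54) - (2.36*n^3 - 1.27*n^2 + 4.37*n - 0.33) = 1.34*n^3 + 3.11*n^2 - 2.7*n - 0.21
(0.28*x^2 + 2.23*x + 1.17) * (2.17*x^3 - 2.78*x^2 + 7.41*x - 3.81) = 0.6076*x^5 + 4.0607*x^4 - 1.5857*x^3 + 12.2049*x^2 + 0.173399999999999*x - 4.4577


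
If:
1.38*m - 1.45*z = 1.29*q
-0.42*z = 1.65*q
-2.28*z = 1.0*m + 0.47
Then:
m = -0.12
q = 0.04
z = -0.15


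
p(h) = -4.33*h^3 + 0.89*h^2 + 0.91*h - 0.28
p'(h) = -12.99*h^2 + 1.78*h + 0.91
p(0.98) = -2.61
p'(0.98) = -9.82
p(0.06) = -0.22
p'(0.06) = 0.97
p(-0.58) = 0.34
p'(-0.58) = -4.49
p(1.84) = -22.57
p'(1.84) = -39.79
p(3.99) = -257.53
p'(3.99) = -198.79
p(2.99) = -105.35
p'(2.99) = -109.90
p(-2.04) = 38.33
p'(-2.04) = -56.78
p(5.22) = -587.16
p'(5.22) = -343.76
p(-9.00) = 3220.19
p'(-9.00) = -1067.30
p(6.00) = -898.06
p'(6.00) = -456.05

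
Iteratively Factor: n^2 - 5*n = (n)*(n - 5)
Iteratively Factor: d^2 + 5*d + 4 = (d + 4)*(d + 1)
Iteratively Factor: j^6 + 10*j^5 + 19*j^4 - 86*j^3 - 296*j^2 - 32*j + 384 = (j + 4)*(j^5 + 6*j^4 - 5*j^3 - 66*j^2 - 32*j + 96) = (j - 1)*(j + 4)*(j^4 + 7*j^3 + 2*j^2 - 64*j - 96) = (j - 3)*(j - 1)*(j + 4)*(j^3 + 10*j^2 + 32*j + 32) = (j - 3)*(j - 1)*(j + 2)*(j + 4)*(j^2 + 8*j + 16) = (j - 3)*(j - 1)*(j + 2)*(j + 4)^2*(j + 4)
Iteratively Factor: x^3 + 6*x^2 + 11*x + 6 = (x + 2)*(x^2 + 4*x + 3) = (x + 2)*(x + 3)*(x + 1)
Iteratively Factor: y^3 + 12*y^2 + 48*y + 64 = (y + 4)*(y^2 + 8*y + 16) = (y + 4)^2*(y + 4)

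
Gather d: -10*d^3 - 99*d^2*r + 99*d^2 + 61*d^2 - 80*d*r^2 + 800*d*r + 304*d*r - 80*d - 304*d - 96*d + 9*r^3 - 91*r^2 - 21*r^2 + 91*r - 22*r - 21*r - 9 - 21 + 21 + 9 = -10*d^3 + d^2*(160 - 99*r) + d*(-80*r^2 + 1104*r - 480) + 9*r^3 - 112*r^2 + 48*r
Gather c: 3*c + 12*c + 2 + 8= 15*c + 10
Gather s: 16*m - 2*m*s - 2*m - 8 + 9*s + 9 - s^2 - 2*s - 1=14*m - s^2 + s*(7 - 2*m)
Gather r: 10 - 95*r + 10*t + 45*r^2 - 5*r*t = 45*r^2 + r*(-5*t - 95) + 10*t + 10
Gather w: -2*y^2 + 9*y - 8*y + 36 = -2*y^2 + y + 36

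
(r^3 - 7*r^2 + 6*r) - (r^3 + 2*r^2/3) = -23*r^2/3 + 6*r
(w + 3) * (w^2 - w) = w^3 + 2*w^2 - 3*w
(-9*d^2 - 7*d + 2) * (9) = -81*d^2 - 63*d + 18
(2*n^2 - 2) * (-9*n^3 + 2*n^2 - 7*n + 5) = -18*n^5 + 4*n^4 + 4*n^3 + 6*n^2 + 14*n - 10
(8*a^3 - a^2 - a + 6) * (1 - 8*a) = -64*a^4 + 16*a^3 + 7*a^2 - 49*a + 6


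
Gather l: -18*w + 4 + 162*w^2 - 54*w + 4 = 162*w^2 - 72*w + 8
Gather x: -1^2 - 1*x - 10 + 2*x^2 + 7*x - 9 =2*x^2 + 6*x - 20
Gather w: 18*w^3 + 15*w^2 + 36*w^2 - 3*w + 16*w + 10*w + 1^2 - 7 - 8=18*w^3 + 51*w^2 + 23*w - 14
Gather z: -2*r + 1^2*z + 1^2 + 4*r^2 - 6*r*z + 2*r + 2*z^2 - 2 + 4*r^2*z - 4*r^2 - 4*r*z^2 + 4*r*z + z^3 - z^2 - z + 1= z^3 + z^2*(1 - 4*r) + z*(4*r^2 - 2*r)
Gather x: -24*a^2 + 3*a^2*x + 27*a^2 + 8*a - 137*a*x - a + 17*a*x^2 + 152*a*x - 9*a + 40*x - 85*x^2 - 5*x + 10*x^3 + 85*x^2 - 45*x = 3*a^2 + 17*a*x^2 - 2*a + 10*x^3 + x*(3*a^2 + 15*a - 10)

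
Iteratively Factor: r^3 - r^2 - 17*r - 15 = (r + 1)*(r^2 - 2*r - 15) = (r - 5)*(r + 1)*(r + 3)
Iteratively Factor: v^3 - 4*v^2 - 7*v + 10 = (v + 2)*(v^2 - 6*v + 5) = (v - 1)*(v + 2)*(v - 5)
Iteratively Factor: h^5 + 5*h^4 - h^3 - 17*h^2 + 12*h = (h - 1)*(h^4 + 6*h^3 + 5*h^2 - 12*h) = (h - 1)^2*(h^3 + 7*h^2 + 12*h) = h*(h - 1)^2*(h^2 + 7*h + 12) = h*(h - 1)^2*(h + 4)*(h + 3)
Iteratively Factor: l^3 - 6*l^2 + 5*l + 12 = (l + 1)*(l^2 - 7*l + 12) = (l - 3)*(l + 1)*(l - 4)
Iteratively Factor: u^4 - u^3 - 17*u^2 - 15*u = (u + 3)*(u^3 - 4*u^2 - 5*u) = u*(u + 3)*(u^2 - 4*u - 5) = u*(u + 1)*(u + 3)*(u - 5)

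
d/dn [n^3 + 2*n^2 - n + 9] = 3*n^2 + 4*n - 1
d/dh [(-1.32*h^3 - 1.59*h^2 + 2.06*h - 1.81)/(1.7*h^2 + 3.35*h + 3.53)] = (-2.244*h^4 - 8.844*h^3 - 22.8073*h^2 - 5.0714*h + 13.3353)/(2.89*h^4 + 11.39*h^3 + 23.2245*h^2 + 23.651*h + 12.4609)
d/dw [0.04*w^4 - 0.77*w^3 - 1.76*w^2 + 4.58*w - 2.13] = 0.16*w^3 - 2.31*w^2 - 3.52*w + 4.58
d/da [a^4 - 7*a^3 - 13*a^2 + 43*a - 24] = 4*a^3 - 21*a^2 - 26*a + 43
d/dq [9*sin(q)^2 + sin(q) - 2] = (18*sin(q) + 1)*cos(q)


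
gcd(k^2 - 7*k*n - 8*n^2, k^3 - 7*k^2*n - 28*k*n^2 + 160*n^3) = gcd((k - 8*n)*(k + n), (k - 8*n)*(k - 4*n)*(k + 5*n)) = k - 8*n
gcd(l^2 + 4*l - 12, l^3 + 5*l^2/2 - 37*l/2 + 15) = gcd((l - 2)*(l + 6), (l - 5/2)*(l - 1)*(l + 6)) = l + 6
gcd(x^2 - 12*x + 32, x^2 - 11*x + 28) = x - 4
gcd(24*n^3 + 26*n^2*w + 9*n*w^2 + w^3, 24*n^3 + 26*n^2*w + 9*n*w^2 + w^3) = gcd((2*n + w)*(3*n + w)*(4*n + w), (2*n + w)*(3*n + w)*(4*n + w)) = 24*n^3 + 26*n^2*w + 9*n*w^2 + w^3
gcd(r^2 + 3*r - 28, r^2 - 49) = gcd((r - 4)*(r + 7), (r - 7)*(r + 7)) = r + 7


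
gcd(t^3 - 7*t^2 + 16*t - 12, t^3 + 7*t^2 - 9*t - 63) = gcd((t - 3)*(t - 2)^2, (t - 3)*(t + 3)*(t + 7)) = t - 3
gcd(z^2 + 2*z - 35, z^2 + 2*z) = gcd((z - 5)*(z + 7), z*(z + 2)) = 1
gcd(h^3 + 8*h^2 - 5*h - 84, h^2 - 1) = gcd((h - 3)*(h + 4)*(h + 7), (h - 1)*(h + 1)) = 1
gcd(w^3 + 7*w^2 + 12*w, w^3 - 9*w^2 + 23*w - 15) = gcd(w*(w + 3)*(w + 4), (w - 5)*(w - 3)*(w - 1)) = 1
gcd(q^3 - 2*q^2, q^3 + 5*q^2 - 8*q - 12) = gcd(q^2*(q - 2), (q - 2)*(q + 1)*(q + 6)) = q - 2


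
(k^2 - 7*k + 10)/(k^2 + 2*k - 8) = (k - 5)/(k + 4)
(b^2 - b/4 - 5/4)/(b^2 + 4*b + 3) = (b - 5/4)/(b + 3)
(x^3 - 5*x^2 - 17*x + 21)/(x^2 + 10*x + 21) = (x^2 - 8*x + 7)/(x + 7)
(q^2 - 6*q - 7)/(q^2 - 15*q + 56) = (q + 1)/(q - 8)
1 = 1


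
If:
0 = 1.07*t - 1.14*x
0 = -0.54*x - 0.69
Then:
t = -1.36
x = -1.28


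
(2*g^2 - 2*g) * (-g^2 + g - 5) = -2*g^4 + 4*g^3 - 12*g^2 + 10*g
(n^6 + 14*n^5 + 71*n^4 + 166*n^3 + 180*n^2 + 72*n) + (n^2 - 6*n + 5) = n^6 + 14*n^5 + 71*n^4 + 166*n^3 + 181*n^2 + 66*n + 5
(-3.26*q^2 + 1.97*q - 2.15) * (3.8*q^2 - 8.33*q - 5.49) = -12.388*q^4 + 34.6418*q^3 - 6.6827*q^2 + 7.0942*q + 11.8035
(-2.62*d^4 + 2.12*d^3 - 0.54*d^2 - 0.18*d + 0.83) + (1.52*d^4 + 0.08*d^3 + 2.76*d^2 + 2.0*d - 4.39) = -1.1*d^4 + 2.2*d^3 + 2.22*d^2 + 1.82*d - 3.56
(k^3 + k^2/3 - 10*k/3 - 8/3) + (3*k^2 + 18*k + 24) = k^3 + 10*k^2/3 + 44*k/3 + 64/3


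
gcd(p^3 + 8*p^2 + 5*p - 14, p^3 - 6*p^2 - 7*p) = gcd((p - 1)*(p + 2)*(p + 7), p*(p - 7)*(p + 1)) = 1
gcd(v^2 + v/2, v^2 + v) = v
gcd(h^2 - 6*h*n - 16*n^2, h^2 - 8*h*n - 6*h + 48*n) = h - 8*n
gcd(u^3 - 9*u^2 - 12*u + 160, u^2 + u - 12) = u + 4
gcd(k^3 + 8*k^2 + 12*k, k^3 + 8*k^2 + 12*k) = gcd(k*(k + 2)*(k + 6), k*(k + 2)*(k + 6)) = k^3 + 8*k^2 + 12*k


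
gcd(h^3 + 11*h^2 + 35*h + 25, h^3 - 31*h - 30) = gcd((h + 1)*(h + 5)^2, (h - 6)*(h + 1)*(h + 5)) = h^2 + 6*h + 5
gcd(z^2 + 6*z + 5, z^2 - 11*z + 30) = 1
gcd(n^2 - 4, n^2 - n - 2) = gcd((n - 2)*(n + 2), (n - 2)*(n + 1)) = n - 2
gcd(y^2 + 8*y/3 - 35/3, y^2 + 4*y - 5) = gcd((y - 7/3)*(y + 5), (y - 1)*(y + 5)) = y + 5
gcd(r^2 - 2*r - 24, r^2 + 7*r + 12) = r + 4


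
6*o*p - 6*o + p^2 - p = (6*o + p)*(p - 1)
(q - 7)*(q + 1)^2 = q^3 - 5*q^2 - 13*q - 7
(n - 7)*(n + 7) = n^2 - 49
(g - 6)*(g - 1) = g^2 - 7*g + 6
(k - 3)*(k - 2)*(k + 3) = k^3 - 2*k^2 - 9*k + 18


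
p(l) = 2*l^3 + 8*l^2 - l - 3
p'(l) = 6*l^2 + 16*l - 1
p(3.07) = 127.20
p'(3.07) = 104.67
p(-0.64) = 0.39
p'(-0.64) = -8.78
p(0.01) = -3.01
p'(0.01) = -0.84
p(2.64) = 86.92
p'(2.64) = 83.06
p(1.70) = 28.25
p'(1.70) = 43.54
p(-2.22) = 16.77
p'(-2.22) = -6.95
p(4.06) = 258.66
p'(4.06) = 162.86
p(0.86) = 3.33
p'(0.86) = 17.20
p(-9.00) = -804.00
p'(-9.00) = 341.00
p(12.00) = 4593.00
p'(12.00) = 1055.00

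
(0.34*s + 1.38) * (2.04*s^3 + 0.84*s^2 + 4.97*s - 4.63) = 0.6936*s^4 + 3.1008*s^3 + 2.849*s^2 + 5.2844*s - 6.3894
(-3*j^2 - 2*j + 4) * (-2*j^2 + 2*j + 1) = 6*j^4 - 2*j^3 - 15*j^2 + 6*j + 4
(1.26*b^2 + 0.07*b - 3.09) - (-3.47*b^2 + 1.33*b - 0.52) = 4.73*b^2 - 1.26*b - 2.57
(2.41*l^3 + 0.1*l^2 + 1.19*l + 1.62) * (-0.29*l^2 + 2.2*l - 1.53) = -0.6989*l^5 + 5.273*l^4 - 3.8124*l^3 + 1.9952*l^2 + 1.7433*l - 2.4786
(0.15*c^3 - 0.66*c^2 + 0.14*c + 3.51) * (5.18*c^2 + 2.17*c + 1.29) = 0.777*c^5 - 3.0933*c^4 - 0.5135*c^3 + 17.6342*c^2 + 7.7973*c + 4.5279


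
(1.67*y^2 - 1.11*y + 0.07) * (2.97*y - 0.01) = 4.9599*y^3 - 3.3134*y^2 + 0.219*y - 0.0007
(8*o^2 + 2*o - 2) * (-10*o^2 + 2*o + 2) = -80*o^4 - 4*o^3 + 40*o^2 - 4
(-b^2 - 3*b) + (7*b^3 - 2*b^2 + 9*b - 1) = 7*b^3 - 3*b^2 + 6*b - 1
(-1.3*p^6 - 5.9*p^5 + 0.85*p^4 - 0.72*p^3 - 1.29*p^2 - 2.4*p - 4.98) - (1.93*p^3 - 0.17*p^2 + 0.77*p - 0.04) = -1.3*p^6 - 5.9*p^5 + 0.85*p^4 - 2.65*p^3 - 1.12*p^2 - 3.17*p - 4.94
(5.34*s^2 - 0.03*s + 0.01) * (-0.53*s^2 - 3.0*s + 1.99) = -2.8302*s^4 - 16.0041*s^3 + 10.7113*s^2 - 0.0897*s + 0.0199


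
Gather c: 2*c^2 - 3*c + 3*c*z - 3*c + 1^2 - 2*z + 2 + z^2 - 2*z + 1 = 2*c^2 + c*(3*z - 6) + z^2 - 4*z + 4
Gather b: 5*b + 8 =5*b + 8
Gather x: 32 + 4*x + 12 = 4*x + 44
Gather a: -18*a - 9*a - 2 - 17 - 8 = -27*a - 27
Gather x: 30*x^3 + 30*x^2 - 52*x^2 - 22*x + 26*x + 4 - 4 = 30*x^3 - 22*x^2 + 4*x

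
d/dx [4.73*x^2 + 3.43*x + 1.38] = 9.46*x + 3.43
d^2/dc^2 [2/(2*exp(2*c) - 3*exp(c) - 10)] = 2*((3 - 8*exp(c))*(-2*exp(2*c) + 3*exp(c) + 10) - 2*(4*exp(c) - 3)^2*exp(c))*exp(c)/(-2*exp(2*c) + 3*exp(c) + 10)^3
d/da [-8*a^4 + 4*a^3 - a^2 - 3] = 2*a*(-16*a^2 + 6*a - 1)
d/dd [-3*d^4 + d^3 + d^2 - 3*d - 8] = -12*d^3 + 3*d^2 + 2*d - 3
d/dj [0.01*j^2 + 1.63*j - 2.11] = 0.02*j + 1.63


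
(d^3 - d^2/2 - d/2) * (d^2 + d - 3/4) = d^5 + d^4/2 - 7*d^3/4 - d^2/8 + 3*d/8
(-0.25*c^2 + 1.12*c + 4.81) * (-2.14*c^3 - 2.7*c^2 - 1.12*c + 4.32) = 0.535*c^5 - 1.7218*c^4 - 13.0374*c^3 - 15.3214*c^2 - 0.548799999999999*c + 20.7792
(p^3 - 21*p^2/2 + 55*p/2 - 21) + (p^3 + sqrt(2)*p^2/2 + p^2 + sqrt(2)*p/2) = 2*p^3 - 19*p^2/2 + sqrt(2)*p^2/2 + sqrt(2)*p/2 + 55*p/2 - 21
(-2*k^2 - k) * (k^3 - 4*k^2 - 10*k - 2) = -2*k^5 + 7*k^4 + 24*k^3 + 14*k^2 + 2*k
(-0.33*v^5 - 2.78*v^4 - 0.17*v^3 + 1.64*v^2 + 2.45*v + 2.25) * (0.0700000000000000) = -0.0231*v^5 - 0.1946*v^4 - 0.0119*v^3 + 0.1148*v^2 + 0.1715*v + 0.1575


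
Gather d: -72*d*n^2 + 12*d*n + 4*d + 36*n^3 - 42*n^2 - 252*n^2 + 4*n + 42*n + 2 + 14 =d*(-72*n^2 + 12*n + 4) + 36*n^3 - 294*n^2 + 46*n + 16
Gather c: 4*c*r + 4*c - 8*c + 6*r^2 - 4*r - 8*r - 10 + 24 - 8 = c*(4*r - 4) + 6*r^2 - 12*r + 6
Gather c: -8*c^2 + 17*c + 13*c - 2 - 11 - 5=-8*c^2 + 30*c - 18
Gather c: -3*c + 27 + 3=30 - 3*c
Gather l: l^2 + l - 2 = l^2 + l - 2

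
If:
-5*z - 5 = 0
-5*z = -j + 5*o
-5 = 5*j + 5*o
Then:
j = -5/3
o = 2/3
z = -1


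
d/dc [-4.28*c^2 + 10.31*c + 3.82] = 10.31 - 8.56*c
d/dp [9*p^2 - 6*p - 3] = 18*p - 6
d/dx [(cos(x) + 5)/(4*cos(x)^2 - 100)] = sin(x)/(4*(cos(x) - 5)^2)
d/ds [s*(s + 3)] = 2*s + 3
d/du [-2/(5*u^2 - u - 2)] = 2*(10*u - 1)/(-5*u^2 + u + 2)^2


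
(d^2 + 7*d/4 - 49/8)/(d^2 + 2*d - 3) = (8*d^2 + 14*d - 49)/(8*(d^2 + 2*d - 3))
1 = 1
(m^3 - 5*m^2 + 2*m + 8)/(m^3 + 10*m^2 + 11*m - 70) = (m^2 - 3*m - 4)/(m^2 + 12*m + 35)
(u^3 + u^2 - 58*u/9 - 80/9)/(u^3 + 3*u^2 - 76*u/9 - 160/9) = (u + 2)/(u + 4)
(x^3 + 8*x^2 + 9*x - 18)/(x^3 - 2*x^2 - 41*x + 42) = (x + 3)/(x - 7)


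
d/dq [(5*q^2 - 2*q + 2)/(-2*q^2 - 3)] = 2*(-2*q^2 - 11*q + 3)/(4*q^4 + 12*q^2 + 9)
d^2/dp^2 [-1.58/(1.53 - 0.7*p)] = 1.5484/(0.7*p - 1.53)^3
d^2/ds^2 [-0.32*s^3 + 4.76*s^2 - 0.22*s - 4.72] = 9.52 - 1.92*s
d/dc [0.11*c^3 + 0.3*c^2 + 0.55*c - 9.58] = 0.33*c^2 + 0.6*c + 0.55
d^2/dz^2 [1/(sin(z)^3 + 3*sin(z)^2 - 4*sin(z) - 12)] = (-9*sin(z)^6 - 33*sin(z)^5 - 16*sin(z)^4 - 24*sin(z)^3 - 130*sin(z)^2 + 48*sin(z) + 104)/(sin(z)^3 + 3*sin(z)^2 - 4*sin(z) - 12)^3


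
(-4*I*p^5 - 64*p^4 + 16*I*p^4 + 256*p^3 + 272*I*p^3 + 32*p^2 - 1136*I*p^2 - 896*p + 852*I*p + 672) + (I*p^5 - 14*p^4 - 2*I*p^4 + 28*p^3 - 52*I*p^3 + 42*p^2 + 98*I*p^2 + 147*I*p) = -3*I*p^5 - 78*p^4 + 14*I*p^4 + 284*p^3 + 220*I*p^3 + 74*p^2 - 1038*I*p^2 - 896*p + 999*I*p + 672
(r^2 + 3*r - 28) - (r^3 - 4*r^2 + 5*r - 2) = -r^3 + 5*r^2 - 2*r - 26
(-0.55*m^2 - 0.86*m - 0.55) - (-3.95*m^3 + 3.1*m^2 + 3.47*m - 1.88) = 3.95*m^3 - 3.65*m^2 - 4.33*m + 1.33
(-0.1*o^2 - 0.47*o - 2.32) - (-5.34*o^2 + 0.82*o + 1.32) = 5.24*o^2 - 1.29*o - 3.64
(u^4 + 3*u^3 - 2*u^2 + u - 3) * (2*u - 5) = 2*u^5 + u^4 - 19*u^3 + 12*u^2 - 11*u + 15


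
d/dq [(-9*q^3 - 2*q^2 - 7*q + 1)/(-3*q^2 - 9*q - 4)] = (27*q^4 + 162*q^3 + 105*q^2 + 22*q + 37)/(9*q^4 + 54*q^3 + 105*q^2 + 72*q + 16)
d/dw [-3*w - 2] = -3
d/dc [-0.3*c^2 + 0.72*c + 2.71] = 0.72 - 0.6*c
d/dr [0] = 0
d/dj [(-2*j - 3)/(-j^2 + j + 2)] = (2*j^2 - 2*j - (2*j - 1)*(2*j + 3) - 4)/(-j^2 + j + 2)^2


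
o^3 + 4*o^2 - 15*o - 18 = (o - 3)*(o + 1)*(o + 6)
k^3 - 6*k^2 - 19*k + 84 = (k - 7)*(k - 3)*(k + 4)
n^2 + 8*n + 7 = (n + 1)*(n + 7)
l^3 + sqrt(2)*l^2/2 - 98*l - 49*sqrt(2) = (l - 7*sqrt(2))*(l + sqrt(2)/2)*(l + 7*sqrt(2))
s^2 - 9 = (s - 3)*(s + 3)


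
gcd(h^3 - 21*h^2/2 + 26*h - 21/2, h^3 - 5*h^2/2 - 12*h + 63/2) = h - 3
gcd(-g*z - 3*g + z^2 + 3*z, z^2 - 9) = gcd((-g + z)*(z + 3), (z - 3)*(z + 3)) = z + 3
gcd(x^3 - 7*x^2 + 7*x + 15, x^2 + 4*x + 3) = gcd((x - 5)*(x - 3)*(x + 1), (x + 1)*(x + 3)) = x + 1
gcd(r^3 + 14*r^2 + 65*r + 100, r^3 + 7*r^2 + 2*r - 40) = r^2 + 9*r + 20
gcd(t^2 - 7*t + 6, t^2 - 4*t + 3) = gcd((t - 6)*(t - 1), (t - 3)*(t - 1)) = t - 1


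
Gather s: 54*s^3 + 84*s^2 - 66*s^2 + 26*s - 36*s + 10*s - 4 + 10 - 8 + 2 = 54*s^3 + 18*s^2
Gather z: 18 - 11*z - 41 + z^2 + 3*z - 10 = z^2 - 8*z - 33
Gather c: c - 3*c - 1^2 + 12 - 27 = -2*c - 16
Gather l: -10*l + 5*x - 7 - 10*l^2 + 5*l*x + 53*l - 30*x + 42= -10*l^2 + l*(5*x + 43) - 25*x + 35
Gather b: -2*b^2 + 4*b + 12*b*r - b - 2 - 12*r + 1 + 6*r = -2*b^2 + b*(12*r + 3) - 6*r - 1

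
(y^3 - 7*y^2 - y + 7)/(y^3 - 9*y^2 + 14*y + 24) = (y^2 - 8*y + 7)/(y^2 - 10*y + 24)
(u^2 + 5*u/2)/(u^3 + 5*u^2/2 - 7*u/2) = (2*u + 5)/(2*u^2 + 5*u - 7)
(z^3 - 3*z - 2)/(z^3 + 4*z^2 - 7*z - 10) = (z + 1)/(z + 5)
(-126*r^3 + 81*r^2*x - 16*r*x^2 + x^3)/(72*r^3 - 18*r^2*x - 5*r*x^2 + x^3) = (-7*r + x)/(4*r + x)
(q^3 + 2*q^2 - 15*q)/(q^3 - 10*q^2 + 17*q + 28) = q*(q^2 + 2*q - 15)/(q^3 - 10*q^2 + 17*q + 28)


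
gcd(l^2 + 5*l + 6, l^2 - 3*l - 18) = l + 3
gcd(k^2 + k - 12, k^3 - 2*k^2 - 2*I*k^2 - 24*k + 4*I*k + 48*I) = k + 4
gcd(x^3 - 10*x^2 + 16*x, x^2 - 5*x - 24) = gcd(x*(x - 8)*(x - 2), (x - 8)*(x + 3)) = x - 8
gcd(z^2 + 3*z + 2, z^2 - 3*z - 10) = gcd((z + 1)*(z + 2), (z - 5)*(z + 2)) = z + 2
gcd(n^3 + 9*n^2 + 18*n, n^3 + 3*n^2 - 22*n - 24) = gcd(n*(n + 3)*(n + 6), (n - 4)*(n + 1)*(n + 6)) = n + 6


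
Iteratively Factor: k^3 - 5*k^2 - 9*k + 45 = (k + 3)*(k^2 - 8*k + 15) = (k - 5)*(k + 3)*(k - 3)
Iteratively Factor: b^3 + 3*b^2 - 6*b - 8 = (b - 2)*(b^2 + 5*b + 4) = (b - 2)*(b + 4)*(b + 1)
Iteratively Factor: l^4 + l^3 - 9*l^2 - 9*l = (l - 3)*(l^3 + 4*l^2 + 3*l) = (l - 3)*(l + 3)*(l^2 + l) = l*(l - 3)*(l + 3)*(l + 1)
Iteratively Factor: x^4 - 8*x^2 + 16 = (x + 2)*(x^3 - 2*x^2 - 4*x + 8) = (x - 2)*(x + 2)*(x^2 - 4) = (x - 2)^2*(x + 2)*(x + 2)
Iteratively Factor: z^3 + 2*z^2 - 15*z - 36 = (z - 4)*(z^2 + 6*z + 9) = (z - 4)*(z + 3)*(z + 3)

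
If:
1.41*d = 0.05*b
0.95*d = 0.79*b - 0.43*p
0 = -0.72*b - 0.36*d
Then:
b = 0.00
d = 0.00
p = 0.00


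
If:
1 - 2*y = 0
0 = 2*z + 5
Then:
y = 1/2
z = -5/2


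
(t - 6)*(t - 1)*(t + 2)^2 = t^4 - 3*t^3 - 18*t^2 - 4*t + 24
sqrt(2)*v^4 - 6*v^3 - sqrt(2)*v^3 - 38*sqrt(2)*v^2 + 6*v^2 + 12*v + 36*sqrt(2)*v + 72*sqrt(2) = (v - 2)*(v - 6*sqrt(2))*(v + 3*sqrt(2))*(sqrt(2)*v + sqrt(2))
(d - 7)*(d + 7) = d^2 - 49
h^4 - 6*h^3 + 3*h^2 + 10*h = h*(h - 5)*(h - 2)*(h + 1)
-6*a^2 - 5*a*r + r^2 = (-6*a + r)*(a + r)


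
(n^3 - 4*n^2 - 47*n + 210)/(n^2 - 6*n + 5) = (n^2 + n - 42)/(n - 1)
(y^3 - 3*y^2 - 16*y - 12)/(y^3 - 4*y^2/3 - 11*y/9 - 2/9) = 9*(-y^3 + 3*y^2 + 16*y + 12)/(-9*y^3 + 12*y^2 + 11*y + 2)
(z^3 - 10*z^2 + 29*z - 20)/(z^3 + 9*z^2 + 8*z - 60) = (z^3 - 10*z^2 + 29*z - 20)/(z^3 + 9*z^2 + 8*z - 60)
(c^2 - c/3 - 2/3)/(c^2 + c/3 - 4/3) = (3*c + 2)/(3*c + 4)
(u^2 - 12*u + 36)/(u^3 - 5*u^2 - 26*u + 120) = (u - 6)/(u^2 + u - 20)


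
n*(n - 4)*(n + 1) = n^3 - 3*n^2 - 4*n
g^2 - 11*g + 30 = (g - 6)*(g - 5)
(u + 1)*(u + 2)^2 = u^3 + 5*u^2 + 8*u + 4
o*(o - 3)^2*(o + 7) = o^4 + o^3 - 33*o^2 + 63*o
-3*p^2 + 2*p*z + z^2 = (-p + z)*(3*p + z)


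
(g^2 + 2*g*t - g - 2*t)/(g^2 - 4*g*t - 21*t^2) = (-g^2 - 2*g*t + g + 2*t)/(-g^2 + 4*g*t + 21*t^2)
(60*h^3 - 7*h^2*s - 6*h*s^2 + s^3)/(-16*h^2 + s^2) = (-15*h^2 - 2*h*s + s^2)/(4*h + s)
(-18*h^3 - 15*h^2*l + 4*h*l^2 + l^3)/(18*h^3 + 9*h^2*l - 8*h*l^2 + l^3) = (-6*h - l)/(6*h - l)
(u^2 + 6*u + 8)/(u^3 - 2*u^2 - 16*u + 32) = (u + 2)/(u^2 - 6*u + 8)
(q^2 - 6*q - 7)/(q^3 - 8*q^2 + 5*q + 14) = 1/(q - 2)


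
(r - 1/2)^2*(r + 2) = r^3 + r^2 - 7*r/4 + 1/2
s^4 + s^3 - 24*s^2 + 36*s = s*(s - 3)*(s - 2)*(s + 6)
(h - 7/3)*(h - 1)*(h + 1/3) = h^3 - 3*h^2 + 11*h/9 + 7/9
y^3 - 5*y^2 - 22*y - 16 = (y - 8)*(y + 1)*(y + 2)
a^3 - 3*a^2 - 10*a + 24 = (a - 4)*(a - 2)*(a + 3)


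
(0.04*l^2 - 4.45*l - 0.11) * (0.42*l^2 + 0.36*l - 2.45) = 0.0168*l^4 - 1.8546*l^3 - 1.7462*l^2 + 10.8629*l + 0.2695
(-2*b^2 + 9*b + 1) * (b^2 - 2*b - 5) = -2*b^4 + 13*b^3 - 7*b^2 - 47*b - 5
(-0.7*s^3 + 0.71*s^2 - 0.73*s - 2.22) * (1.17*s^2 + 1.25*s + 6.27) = -0.819*s^5 - 0.0443000000000001*s^4 - 4.3556*s^3 + 0.9418*s^2 - 7.3521*s - 13.9194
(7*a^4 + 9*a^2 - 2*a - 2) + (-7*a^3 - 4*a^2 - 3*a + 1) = 7*a^4 - 7*a^3 + 5*a^2 - 5*a - 1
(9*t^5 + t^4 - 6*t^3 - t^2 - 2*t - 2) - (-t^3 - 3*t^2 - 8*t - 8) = 9*t^5 + t^4 - 5*t^3 + 2*t^2 + 6*t + 6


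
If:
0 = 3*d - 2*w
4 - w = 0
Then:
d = 8/3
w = 4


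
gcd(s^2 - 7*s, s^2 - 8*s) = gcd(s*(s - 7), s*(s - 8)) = s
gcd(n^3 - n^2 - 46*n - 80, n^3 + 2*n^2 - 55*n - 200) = n^2 - 3*n - 40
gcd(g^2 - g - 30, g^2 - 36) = g - 6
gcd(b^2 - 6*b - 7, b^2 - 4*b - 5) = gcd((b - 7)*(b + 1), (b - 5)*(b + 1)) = b + 1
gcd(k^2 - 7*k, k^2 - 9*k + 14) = k - 7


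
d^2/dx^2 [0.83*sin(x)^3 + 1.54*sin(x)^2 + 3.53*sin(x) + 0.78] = -4.1525*sin(x) + 1.8675*sin(3*x) + 3.08*cos(2*x)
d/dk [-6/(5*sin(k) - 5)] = 6*cos(k)/(5*(sin(k) - 1)^2)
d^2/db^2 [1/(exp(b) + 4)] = (exp(b) - 4)*exp(b)/(exp(b) + 4)^3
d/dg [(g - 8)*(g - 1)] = 2*g - 9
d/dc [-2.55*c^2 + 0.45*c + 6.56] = 0.45 - 5.1*c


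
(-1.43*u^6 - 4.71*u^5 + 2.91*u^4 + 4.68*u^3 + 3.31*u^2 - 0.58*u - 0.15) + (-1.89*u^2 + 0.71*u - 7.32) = -1.43*u^6 - 4.71*u^5 + 2.91*u^4 + 4.68*u^3 + 1.42*u^2 + 0.13*u - 7.47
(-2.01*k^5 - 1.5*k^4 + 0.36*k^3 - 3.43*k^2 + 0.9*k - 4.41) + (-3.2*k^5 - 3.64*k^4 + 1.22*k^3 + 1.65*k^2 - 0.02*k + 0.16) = -5.21*k^5 - 5.14*k^4 + 1.58*k^3 - 1.78*k^2 + 0.88*k - 4.25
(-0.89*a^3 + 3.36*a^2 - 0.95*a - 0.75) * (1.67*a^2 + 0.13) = -1.4863*a^5 + 5.6112*a^4 - 1.7022*a^3 - 0.8157*a^2 - 0.1235*a - 0.0975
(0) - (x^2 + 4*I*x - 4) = -x^2 - 4*I*x + 4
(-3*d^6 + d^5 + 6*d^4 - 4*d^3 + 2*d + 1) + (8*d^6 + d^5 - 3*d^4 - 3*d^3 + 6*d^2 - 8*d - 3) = 5*d^6 + 2*d^5 + 3*d^4 - 7*d^3 + 6*d^2 - 6*d - 2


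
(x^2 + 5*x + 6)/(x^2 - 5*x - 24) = (x + 2)/(x - 8)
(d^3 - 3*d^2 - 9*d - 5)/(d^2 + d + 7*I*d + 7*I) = (d^2 - 4*d - 5)/(d + 7*I)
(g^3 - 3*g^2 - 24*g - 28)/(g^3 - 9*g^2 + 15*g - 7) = (g^2 + 4*g + 4)/(g^2 - 2*g + 1)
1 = 1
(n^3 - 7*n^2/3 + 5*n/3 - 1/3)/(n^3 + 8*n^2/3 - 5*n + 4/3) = (n - 1)/(n + 4)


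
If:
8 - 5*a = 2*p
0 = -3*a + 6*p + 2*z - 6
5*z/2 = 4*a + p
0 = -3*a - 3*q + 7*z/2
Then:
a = 53/42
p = 71/84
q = 125/84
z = 33/14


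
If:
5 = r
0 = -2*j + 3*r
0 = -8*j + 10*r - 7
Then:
No Solution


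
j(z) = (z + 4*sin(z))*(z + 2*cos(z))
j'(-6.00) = -21.90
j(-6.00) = 19.92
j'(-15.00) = -6.81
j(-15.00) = 290.76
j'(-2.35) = -5.79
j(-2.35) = 19.51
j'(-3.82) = 11.70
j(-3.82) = 7.04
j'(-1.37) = -17.40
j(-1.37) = 5.14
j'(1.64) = -4.52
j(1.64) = 8.46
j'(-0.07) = 9.21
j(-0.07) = -0.67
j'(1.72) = -4.97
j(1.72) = 8.07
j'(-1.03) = -12.11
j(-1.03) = 0.00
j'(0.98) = 3.92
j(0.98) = 9.01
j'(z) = (1 - 2*sin(z))*(z + 4*sin(z)) + (z + 2*cos(z))*(4*cos(z) + 1) = -(z + 4*sin(z))*(2*sin(z) - 1) + (z + 2*cos(z))*(4*cos(z) + 1)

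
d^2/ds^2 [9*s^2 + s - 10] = 18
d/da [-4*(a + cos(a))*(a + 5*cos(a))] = 24*a*sin(a) - 8*a + 20*sin(2*a) - 24*cos(a)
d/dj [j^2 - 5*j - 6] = 2*j - 5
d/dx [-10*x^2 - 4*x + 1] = -20*x - 4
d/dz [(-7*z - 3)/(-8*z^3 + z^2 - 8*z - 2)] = (56*z^3 - 7*z^2 + 56*z - 2*(7*z + 3)*(12*z^2 - z + 4) + 14)/(8*z^3 - z^2 + 8*z + 2)^2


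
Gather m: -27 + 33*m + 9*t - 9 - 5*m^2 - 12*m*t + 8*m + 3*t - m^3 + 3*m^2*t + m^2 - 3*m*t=-m^3 + m^2*(3*t - 4) + m*(41 - 15*t) + 12*t - 36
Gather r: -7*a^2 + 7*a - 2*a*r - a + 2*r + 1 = -7*a^2 + 6*a + r*(2 - 2*a) + 1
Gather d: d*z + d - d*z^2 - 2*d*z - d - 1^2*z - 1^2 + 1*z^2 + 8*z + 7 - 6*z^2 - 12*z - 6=d*(-z^2 - z) - 5*z^2 - 5*z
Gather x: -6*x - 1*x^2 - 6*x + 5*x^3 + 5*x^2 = 5*x^3 + 4*x^2 - 12*x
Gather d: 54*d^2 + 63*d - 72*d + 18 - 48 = 54*d^2 - 9*d - 30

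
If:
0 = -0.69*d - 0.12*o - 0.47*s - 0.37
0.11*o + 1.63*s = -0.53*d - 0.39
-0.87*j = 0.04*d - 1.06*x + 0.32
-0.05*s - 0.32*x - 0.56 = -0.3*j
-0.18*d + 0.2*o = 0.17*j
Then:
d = -2.42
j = 16.46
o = 11.81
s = -0.25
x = 13.72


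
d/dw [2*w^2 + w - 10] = 4*w + 1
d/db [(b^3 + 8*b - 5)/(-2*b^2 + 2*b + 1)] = (-2*b^4 + 4*b^3 + 19*b^2 - 20*b + 18)/(4*b^4 - 8*b^3 + 4*b + 1)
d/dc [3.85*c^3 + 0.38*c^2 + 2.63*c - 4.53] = 11.55*c^2 + 0.76*c + 2.63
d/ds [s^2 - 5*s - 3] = 2*s - 5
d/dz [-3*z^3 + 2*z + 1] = 2 - 9*z^2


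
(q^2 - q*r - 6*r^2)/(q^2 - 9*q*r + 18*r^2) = (q + 2*r)/(q - 6*r)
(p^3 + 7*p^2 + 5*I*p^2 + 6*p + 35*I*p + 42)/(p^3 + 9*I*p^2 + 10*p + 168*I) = (p^2 + p*(7 - I) - 7*I)/(p^2 + 3*I*p + 28)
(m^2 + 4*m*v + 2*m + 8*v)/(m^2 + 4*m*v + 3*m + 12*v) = (m + 2)/(m + 3)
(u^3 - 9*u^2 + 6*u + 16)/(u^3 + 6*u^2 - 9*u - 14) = (u - 8)/(u + 7)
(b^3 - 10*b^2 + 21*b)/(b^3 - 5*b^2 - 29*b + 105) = b/(b + 5)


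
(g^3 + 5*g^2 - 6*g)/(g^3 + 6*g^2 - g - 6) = g/(g + 1)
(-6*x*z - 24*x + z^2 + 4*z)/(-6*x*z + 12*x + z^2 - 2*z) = (z + 4)/(z - 2)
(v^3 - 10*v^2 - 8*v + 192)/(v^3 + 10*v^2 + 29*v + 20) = (v^2 - 14*v + 48)/(v^2 + 6*v + 5)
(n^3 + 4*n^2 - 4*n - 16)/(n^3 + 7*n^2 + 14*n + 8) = (n - 2)/(n + 1)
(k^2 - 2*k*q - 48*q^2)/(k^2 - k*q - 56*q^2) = (k + 6*q)/(k + 7*q)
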